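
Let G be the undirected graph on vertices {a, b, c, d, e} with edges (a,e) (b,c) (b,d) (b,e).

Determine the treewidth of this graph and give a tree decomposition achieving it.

Each bag holds 2 vertices, so the decomposition has width 1, which upper-bounds the treewidth. Any graph with an edge has treewidth ≥ 1, and G has the edge d–b. Hence tw(G) = 1 exactly.

Treewidth 1.
One such decomposition:
Bags: B1 = {b, d}  B2 = {b, e}  B3 = {a, e}  B4 = {b, c}
Tree: B1–B2, B2–B3, B2–B4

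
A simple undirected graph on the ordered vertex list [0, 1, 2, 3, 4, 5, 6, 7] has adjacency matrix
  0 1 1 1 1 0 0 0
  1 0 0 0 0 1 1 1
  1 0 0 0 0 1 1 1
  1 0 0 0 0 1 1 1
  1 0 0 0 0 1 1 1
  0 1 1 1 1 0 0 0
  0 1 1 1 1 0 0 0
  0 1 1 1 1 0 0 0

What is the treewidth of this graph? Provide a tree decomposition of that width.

The largest bag has 5 vertices, giving width 4; this decomposition certifies tw(G) ≤ 4. For the lower bound: the 5 vertex sets {4,6}, {2,7}, {0,1}, {5}, {3} are disjoint, each induces a connected subgraph, and every pair is joined by at least one edge of G. Contracting each set to a single vertex therefore yields K_{5} as a minor, and since treewidth is minor-monotone, tw(G) ≥ tw(K_{5}) = 4. Combining the bounds, tw(G) = 4.

Treewidth 4.
One optimal decomposition is:
Bags: B1 = {0, 4, 5, 6, 7}  B2 = {0, 2, 5, 6, 7}  B3 = {0, 1, 5, 6, 7}  B4 = {0, 3, 5, 6, 7}
Tree: B1–B2, B2–B3, B3–B4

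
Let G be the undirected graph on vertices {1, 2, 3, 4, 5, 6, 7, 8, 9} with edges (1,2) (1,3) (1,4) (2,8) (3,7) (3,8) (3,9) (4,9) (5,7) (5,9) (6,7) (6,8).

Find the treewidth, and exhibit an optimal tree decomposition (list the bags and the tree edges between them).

The largest bag has 4 vertices, giving width 3; this decomposition certifies tw(G) ≤ 3. For the lower bound: the 4 vertex sets {2,6,8}, {1}, {3}, {4,5,7,9} are disjoint, each induces a connected subgraph, and every pair is joined by at least one edge of G. Contracting each set to a single vertex therefore yields K_{4} as a minor, and since treewidth is minor-monotone, tw(G) ≥ tw(K_{4}) = 3. The upper and lower bounds meet at 3, so that is the treewidth.

Treewidth 3.
Bags: B1 = {1, 2, 6, 8}  B2 = {1, 3, 6, 8}  B3 = {1, 3, 6, 7}  B4 = {1, 3, 4, 7}  B5 = {3, 4, 7, 9}  B6 = {4, 5, 7, 9}
Tree: B1–B2, B2–B3, B3–B4, B4–B5, B5–B6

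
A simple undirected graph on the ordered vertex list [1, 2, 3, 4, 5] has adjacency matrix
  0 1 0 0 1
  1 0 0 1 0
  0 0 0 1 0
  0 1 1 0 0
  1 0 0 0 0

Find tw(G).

A width-1 tree decomposition is:
Bags: B1 = {1, 5}  B2 = {1, 2}  B3 = {2, 4}  B4 = {3, 4}
Tree: B1–B2, B2–B3, B3–B4
Each bag holds 2 vertices, so the decomposition has width 1, which upper-bounds the treewidth. Since G has at least one edge (e.g. 5–1), it is not an edgeless graph, so tw(G) ≥ 1. Therefore the treewidth is 1.

1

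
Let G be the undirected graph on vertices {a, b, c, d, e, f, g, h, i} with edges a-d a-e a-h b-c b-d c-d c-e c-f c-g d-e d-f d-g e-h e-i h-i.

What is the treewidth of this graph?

2

A width-2 tree decomposition is:
Bags: B1 = {a, e, h}  B2 = {a, d, e}  B3 = {c, d, e}  B4 = {c, d, f}  B5 = {b, c, d}  B6 = {c, d, g}  B7 = {e, h, i}
Tree: B1–B2, B2–B3, B3–B4, B4–B5, B3–B6, B1–B7
The largest bag has 3 vertices, giving width 2; this decomposition certifies tw(G) ≤ 2. Conversely, {c, d, g} is a clique of size 3, and the vertices of any clique must share a bag in every tree decomposition; so some bag has ≥ 3 vertices and tw(G) ≥ 2. Therefore the treewidth is 2.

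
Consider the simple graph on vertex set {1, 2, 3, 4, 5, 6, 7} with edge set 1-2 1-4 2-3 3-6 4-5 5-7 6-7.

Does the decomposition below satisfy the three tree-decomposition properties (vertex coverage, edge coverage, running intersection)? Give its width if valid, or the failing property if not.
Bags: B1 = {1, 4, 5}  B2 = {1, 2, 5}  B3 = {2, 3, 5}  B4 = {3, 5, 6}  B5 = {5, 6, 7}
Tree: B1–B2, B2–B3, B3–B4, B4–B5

Yes; width 2.

Vertex coverage: the bags together contain {1, 2, 3, 4, 5, 6, 7}, the full vertex set. Edge coverage: each edge of G has both endpoints in at least one bag. Running intersection: for every vertex, the bags containing it form a connected subtree. All three properties hold, so this is a valid tree decomposition of width max|bag| − 1 = 2, and hence tw(G) ≤ 2.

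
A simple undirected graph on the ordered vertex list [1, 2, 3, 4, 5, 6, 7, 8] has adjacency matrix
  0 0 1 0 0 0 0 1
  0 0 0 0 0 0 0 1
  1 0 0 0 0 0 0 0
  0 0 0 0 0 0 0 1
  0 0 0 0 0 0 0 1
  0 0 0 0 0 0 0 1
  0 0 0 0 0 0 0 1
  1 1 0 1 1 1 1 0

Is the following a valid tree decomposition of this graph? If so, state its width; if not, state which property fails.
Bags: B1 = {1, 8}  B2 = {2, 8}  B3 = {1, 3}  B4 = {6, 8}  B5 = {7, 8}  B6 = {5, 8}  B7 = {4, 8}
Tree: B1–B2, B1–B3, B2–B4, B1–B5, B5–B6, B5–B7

Checking the three conditions: (i) the bags cover all of {1, 2, 3, 4, 5, 6, 7, 8}; (ii) for each edge, some bag contains both endpoints; (iii) the bags containing any fixed vertex form a subtree. All hold, so the decomposition is valid with width 2 − 1 = 1.

Yes; width 1.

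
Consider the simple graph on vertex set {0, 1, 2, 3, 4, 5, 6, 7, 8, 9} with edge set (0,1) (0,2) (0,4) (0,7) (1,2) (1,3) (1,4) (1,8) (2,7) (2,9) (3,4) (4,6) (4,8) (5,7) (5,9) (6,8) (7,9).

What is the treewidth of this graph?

A width-2 tree decomposition is:
Bags: B1 = {1, 4, 8}  B2 = {0, 1, 4}  B3 = {0, 1, 2}  B4 = {4, 6, 8}  B5 = {0, 2, 7}  B6 = {1, 3, 4}  B7 = {2, 7, 9}  B8 = {5, 7, 9}
Tree: B1–B2, B2–B3, B1–B4, B3–B5, B1–B6, B5–B7, B7–B8
Each bag holds 3 vertices, so the decomposition has width 2, which upper-bounds the treewidth. For the lower bound, the 3 vertices {0, 1, 2} are pairwise adjacent, and any tree decomposition puts a clique entirely inside one bag — forcing width ≥ 2. Therefore the treewidth is 2.

2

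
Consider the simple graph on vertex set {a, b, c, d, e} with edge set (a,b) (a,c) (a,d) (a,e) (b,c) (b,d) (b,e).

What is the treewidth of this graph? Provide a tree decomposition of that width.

The largest bag has 3 vertices, giving width 2; this decomposition certifies tw(G) ≤ 2. On the other hand G contains the 3-clique {a, b, d}. A clique must lie in a single bag of any decomposition, so no decomposition can have width below 2. Hence tw(G) = 2 exactly.

Treewidth 2.
One optimal decomposition is:
Bags: B1 = {a, b, d}  B2 = {a, b, c}  B3 = {a, b, e}
Tree: B1–B2, B2–B3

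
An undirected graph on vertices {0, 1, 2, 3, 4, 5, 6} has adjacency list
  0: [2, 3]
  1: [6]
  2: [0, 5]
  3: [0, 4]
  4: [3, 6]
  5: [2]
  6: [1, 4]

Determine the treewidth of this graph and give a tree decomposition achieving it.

Each bag holds 2 vertices, so the decomposition has width 1, which upper-bounds the treewidth. Any graph with an edge has treewidth ≥ 1, and G has the edge 5–2. The upper and lower bounds meet at 1, so that is the treewidth.

Treewidth 1.
One optimal decomposition is:
Bags: B1 = {2, 5}  B2 = {0, 2}  B3 = {0, 3}  B4 = {3, 4}  B5 = {4, 6}  B6 = {1, 6}
Tree: B1–B2, B2–B3, B3–B4, B4–B5, B5–B6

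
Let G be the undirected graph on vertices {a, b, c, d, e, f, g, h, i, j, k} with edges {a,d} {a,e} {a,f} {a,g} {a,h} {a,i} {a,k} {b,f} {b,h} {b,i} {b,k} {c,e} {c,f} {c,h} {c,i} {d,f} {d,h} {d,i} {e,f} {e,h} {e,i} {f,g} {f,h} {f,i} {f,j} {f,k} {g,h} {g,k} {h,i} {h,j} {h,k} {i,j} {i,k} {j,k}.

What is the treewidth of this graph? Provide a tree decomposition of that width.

The largest bag has 5 vertices, giving width 4; this decomposition certifies tw(G) ≤ 4. Conversely, {a, f, g, h, k} is a clique of size 5, and the vertices of any clique must share a bag in every tree decomposition; so some bag has ≥ 5 vertices and tw(G) ≥ 4. Hence tw(G) = 4 exactly.

Treewidth 4.
Bags: B1 = {a, e, f, h, i}  B2 = {a, f, h, i, k}  B3 = {a, d, f, h, i}  B4 = {c, e, f, h, i}  B5 = {a, f, g, h, k}  B6 = {f, h, i, j, k}  B7 = {b, f, h, i, k}
Tree: B1–B2, B2–B3, B1–B4, B2–B5, B2–B6, B6–B7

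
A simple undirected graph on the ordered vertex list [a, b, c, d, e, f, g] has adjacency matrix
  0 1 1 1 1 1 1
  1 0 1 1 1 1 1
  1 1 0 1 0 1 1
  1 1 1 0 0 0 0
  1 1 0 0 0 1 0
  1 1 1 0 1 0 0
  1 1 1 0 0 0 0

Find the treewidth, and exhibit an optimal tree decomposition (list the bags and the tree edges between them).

Each bag holds 4 vertices, so the decomposition has width 3, which upper-bounds the treewidth. Conversely, {a, b, e, f} is a clique of size 4, and the vertices of any clique must share a bag in every tree decomposition; so some bag has ≥ 4 vertices and tw(G) ≥ 3. Therefore the treewidth is 3.

Treewidth 3.
One optimal decomposition is:
Bags: B1 = {a, b, e, f}  B2 = {a, b, c, f}  B3 = {a, b, c, g}  B4 = {a, b, c, d}
Tree: B1–B2, B2–B3, B3–B4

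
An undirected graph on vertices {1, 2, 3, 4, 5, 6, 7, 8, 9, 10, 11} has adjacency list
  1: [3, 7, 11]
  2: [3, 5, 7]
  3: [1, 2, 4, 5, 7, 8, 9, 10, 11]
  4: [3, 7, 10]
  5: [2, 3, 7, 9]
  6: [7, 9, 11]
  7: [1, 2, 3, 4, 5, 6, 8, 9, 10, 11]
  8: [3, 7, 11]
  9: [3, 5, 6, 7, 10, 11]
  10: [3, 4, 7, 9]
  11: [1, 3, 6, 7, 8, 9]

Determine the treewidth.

A width-3 tree decomposition is:
Bags: B1 = {1, 3, 7, 11}  B2 = {3, 7, 9, 11}  B3 = {3, 5, 7, 9}  B4 = {3, 7, 9, 10}  B5 = {6, 7, 9, 11}  B6 = {3, 4, 7, 10}  B7 = {2, 3, 5, 7}  B8 = {3, 7, 8, 11}
Tree: B1–B2, B2–B3, B3–B4, B2–B5, B4–B6, B3–B7, B1–B8
Every bag has size at most 4, so the width is 4 − 1 = 3 and tw(G) ≤ 3. For the lower bound, the 4 vertices {1, 3, 7, 11} are pairwise adjacent, and any tree decomposition puts a clique entirely inside one bag — forcing width ≥ 3. Therefore the treewidth is 3.

3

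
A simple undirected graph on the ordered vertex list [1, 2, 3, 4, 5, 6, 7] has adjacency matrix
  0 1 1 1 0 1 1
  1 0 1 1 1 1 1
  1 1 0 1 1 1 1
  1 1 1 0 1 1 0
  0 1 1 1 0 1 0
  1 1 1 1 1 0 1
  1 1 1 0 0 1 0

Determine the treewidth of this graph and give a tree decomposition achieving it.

Treewidth 4.
One such decomposition:
Bags: B1 = {2, 3, 4, 5, 6}  B2 = {1, 2, 3, 4, 6}  B3 = {1, 2, 3, 6, 7}
Tree: B1–B2, B2–B3

The largest bag has 5 vertices, giving width 4; this decomposition certifies tw(G) ≤ 4. For the lower bound, the 5 vertices {1, 2, 3, 4, 6} are pairwise adjacent, and any tree decomposition puts a clique entirely inside one bag — forcing width ≥ 4. Combining the bounds, tw(G) = 4.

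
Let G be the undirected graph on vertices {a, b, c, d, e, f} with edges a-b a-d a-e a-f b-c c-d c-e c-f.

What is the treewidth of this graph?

A width-2 tree decomposition is:
Bags: B1 = {a, b, c}  B2 = {a, c, d}  B3 = {a, c, f}  B4 = {a, c, e}
Tree: B1–B2, B2–B3, B3–B4
Each bag holds 3 vertices, so the decomposition has width 2, which upper-bounds the treewidth. Since a–b–c–d–a is a cycle in G, G is not acyclic. Forests are exactly the graphs of treewidth ≤ 1, so tw(G) ≥ 2. Combining the bounds, tw(G) = 2.

2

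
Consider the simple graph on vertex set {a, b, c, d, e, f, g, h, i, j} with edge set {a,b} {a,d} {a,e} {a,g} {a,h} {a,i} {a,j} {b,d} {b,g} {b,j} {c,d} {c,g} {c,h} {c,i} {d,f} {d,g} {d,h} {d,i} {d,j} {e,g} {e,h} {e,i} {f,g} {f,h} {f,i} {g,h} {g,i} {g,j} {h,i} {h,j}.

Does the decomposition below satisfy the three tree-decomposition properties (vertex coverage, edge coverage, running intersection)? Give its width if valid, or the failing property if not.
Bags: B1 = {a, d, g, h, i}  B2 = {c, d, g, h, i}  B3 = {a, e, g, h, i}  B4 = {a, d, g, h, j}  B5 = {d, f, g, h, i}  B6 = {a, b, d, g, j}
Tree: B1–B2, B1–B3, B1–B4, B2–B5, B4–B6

Every vertex of G appears in some bag (union = {a, b, c, d, e, f, g, h, i, j}); every edge is covered by a bag; and for each vertex v the set of bags containing v is connected in the bag tree. The decomposition is therefore valid. The largest bag has 5 vertices, so the width is 4.

Yes; width 4.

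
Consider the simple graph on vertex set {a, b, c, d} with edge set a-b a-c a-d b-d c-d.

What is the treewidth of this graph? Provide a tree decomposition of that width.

Treewidth 2.
Bags: B1 = {a, c, d}  B2 = {a, b, d}
Tree: B1–B2

Each bag holds 3 vertices, so the decomposition has width 2, which upper-bounds the treewidth. On the other hand G contains the 3-clique {a, c, d}. A clique must lie in a single bag of any decomposition, so no decomposition can have width below 2. Combining the bounds, tw(G) = 2.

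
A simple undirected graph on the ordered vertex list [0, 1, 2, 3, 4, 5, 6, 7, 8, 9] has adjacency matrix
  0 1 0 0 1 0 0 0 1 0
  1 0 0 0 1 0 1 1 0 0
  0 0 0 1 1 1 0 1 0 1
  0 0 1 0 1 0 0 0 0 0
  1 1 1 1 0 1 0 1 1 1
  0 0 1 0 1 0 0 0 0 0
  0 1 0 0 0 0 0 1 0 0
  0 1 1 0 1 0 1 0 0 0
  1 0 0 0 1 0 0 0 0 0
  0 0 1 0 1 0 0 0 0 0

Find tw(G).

2

A width-2 tree decomposition is:
Bags: B1 = {1, 4, 7}  B2 = {1, 6, 7}  B3 = {0, 1, 4}  B4 = {2, 4, 7}  B5 = {2, 4, 9}  B6 = {2, 4, 5}  B7 = {2, 3, 4}  B8 = {0, 4, 8}
Tree: B1–B2, B1–B3, B1–B4, B4–B5, B4–B6, B4–B7, B3–B8
Each bag holds 3 vertices, so the decomposition has width 2, which upper-bounds the treewidth. Conversely, {0, 4, 8} is a clique of size 3, and the vertices of any clique must share a bag in every tree decomposition; so some bag has ≥ 3 vertices and tw(G) ≥ 2. Therefore the treewidth is 2.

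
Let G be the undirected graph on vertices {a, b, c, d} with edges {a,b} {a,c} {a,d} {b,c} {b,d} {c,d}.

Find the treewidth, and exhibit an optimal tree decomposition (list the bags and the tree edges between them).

A single bag containing all 4 vertices is trivially a valid decomposition of width 3. Conversely, {a, b, c, d} is a clique of size 4, and the vertices of any clique must share a bag in every tree decomposition; so some bag has ≥ 4 vertices and tw(G) ≥ 3. Therefore the treewidth is 3.

Treewidth 3.
One such decomposition:
Bags: B1 = {a, b, c, d}
Tree: (single bag)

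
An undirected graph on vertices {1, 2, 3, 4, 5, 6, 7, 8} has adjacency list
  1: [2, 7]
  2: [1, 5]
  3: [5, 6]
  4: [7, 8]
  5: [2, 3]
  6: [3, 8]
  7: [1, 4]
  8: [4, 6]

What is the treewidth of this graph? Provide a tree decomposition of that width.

The largest bag has 3 vertices, giving width 2; this decomposition certifies tw(G) ≤ 2. Since 5–3–6–8–4–7–1–2–5 is a cycle in G, G is not acyclic. Forests are exactly the graphs of treewidth ≤ 1, so tw(G) ≥ 2. Combining the bounds, tw(G) = 2.

Treewidth 2.
One such decomposition:
Bags: B1 = {3, 5, 6}  B2 = {5, 6, 8}  B3 = {4, 5, 8}  B4 = {4, 5, 7}  B5 = {1, 5, 7}  B6 = {1, 2, 5}
Tree: B1–B2, B2–B3, B3–B4, B4–B5, B5–B6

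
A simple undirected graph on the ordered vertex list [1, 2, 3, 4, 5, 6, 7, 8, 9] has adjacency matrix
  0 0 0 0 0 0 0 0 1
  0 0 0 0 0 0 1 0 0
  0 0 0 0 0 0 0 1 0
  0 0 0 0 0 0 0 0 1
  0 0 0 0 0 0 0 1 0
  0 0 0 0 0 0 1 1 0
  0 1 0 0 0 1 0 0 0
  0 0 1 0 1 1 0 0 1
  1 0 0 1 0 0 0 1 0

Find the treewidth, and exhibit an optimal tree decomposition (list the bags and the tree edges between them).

Treewidth 1.
One such decomposition:
Bags: B1 = {6, 8}  B2 = {8, 9}  B3 = {1, 9}  B4 = {3, 8}  B5 = {6, 7}  B6 = {5, 8}  B7 = {4, 9}  B8 = {2, 7}
Tree: B1–B2, B2–B3, B2–B4, B1–B5, B4–B6, B3–B7, B5–B8

The largest bag has 2 vertices, giving width 1; this decomposition certifies tw(G) ≤ 1. Since G has at least one edge (e.g. 6–8), it is not an edgeless graph, so tw(G) ≥ 1. Therefore the treewidth is 1.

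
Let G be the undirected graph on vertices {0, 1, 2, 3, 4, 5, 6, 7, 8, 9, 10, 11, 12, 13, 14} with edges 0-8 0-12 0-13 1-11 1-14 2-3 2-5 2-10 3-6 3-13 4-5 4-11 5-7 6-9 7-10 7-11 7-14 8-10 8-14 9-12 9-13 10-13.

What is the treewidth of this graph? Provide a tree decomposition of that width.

Every bag has size at most 4, so the width is 4 − 1 = 3 and tw(G) ≤ 3. For the lower bound: the 4 vertex sets {1,4,11}, {5}, {7}, {2,8,10,14} are disjoint, each induces a connected subgraph, and every pair is joined by at least one edge of G. Contracting each set to a single vertex therefore yields K_{4} as a minor, and since treewidth is minor-monotone, tw(G) ≥ tw(K_{4}) = 3. Therefore the treewidth is 3.

Treewidth 3.
Bags: B1 = {1, 4, 5, 11}  B2 = {1, 5, 7, 11}  B3 = {1, 5, 7, 14}  B4 = {2, 5, 7, 14}  B5 = {2, 7, 10, 14}  B6 = {2, 8, 10, 14}  B7 = {2, 3, 8, 10}  B8 = {3, 8, 10, 13}  B9 = {0, 3, 8, 13}  B10 = {0, 3, 6, 13}  B11 = {0, 6, 9, 13}  B12 = {0, 6, 9, 12}
Tree: B1–B2, B2–B3, B3–B4, B4–B5, B5–B6, B6–B7, B7–B8, B8–B9, B9–B10, B10–B11, B11–B12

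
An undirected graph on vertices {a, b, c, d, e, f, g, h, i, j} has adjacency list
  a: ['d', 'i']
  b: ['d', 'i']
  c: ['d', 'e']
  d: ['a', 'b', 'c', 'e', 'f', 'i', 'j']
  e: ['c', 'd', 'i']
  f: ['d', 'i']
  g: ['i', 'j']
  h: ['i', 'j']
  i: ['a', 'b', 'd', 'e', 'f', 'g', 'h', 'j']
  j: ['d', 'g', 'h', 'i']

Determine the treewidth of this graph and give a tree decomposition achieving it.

Treewidth 2.
One optimal decomposition is:
Bags: B1 = {d, i, j}  B2 = {g, i, j}  B3 = {b, d, i}  B4 = {d, f, i}  B5 = {h, i, j}  B6 = {a, d, i}  B7 = {d, e, i}  B8 = {c, d, e}
Tree: B1–B2, B1–B3, B1–B4, B2–B5, B3–B6, B4–B7, B7–B8

Each bag holds 3 vertices, so the decomposition has width 2, which upper-bounds the treewidth. Conversely, {c, d, e} is a clique of size 3, and the vertices of any clique must share a bag in every tree decomposition; so some bag has ≥ 3 vertices and tw(G) ≥ 2. Therefore the treewidth is 2.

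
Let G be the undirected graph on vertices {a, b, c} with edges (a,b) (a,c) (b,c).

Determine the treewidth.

A width-2 tree decomposition is:
Bags: B1 = {a, b, c}
Tree: (single bag)
With just one bag of size 3, the width is 3 − 1 = 2, so tw(G) ≤ 2. For the lower bound, the 3 vertices {a, b, c} are pairwise adjacent, and any tree decomposition puts a clique entirely inside one bag — forcing width ≥ 2. Combining the bounds, tw(G) = 2.

2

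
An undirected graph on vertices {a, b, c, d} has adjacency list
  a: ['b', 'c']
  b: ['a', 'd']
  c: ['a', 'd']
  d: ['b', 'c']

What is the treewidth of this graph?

2

A width-2 tree decomposition is:
Bags: B1 = {a, c, d}  B2 = {a, b, d}
Tree: B1–B2
The largest bag has 3 vertices, giving width 2; this decomposition certifies tw(G) ≤ 2. Since a–c–d–b–a is a cycle in G, G is not acyclic. Forests are exactly the graphs of treewidth ≤ 1, so tw(G) ≥ 2. Hence tw(G) = 2 exactly.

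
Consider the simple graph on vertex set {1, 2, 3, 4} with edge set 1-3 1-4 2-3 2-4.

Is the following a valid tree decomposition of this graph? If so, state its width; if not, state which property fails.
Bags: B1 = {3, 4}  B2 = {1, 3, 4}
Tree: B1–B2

A tree decomposition must satisfy three properties: every vertex lies in some bag; for every edge, both endpoints lie together in some bag; and for every vertex, the bags containing it form a connected subtree. Here vertex 2 appears in no bag, so the decomposition is invalid.

No — vertex 2 appears in no bag.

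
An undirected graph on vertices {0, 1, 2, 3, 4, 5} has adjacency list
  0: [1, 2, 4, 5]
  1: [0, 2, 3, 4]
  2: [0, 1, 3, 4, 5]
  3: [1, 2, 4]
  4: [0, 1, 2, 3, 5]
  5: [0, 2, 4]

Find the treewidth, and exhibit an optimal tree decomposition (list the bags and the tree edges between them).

The largest bag has 4 vertices, giving width 3; this decomposition certifies tw(G) ≤ 3. Conversely, {0, 1, 2, 4} is a clique of size 4, and the vertices of any clique must share a bag in every tree decomposition; so some bag has ≥ 4 vertices and tw(G) ≥ 3. The upper and lower bounds meet at 3, so that is the treewidth.

Treewidth 3.
One optimal decomposition is:
Bags: B1 = {0, 1, 2, 4}  B2 = {0, 2, 4, 5}  B3 = {1, 2, 3, 4}
Tree: B1–B2, B1–B3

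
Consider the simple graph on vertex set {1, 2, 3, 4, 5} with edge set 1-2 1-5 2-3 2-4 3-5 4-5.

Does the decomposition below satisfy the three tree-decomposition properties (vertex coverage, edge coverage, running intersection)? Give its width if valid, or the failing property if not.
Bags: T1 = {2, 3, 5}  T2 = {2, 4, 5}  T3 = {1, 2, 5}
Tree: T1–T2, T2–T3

Yes; width 2.

Every vertex of G appears in some bag (union = {1, 2, 3, 4, 5}); every edge is covered by a bag; and for each vertex v the set of bags containing v is connected in the bag tree. The decomposition is therefore valid. The largest bag has 3 vertices, so the width is 2.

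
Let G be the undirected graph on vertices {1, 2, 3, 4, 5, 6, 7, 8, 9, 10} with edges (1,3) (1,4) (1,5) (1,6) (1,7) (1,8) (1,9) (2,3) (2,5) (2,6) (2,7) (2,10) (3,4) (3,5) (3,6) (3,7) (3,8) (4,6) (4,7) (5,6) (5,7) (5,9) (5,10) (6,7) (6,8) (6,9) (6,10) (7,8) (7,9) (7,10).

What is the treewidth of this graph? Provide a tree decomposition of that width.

Treewidth 4.
Bags: B1 = {1, 5, 6, 7, 9}  B2 = {1, 3, 5, 6, 7}  B3 = {2, 3, 5, 6, 7}  B4 = {1, 3, 4, 6, 7}  B5 = {2, 5, 6, 7, 10}  B6 = {1, 3, 6, 7, 8}
Tree: B1–B2, B2–B3, B2–B4, B3–B5, B2–B6

Every bag has size at most 5, so the width is 5 − 1 = 4 and tw(G) ≤ 4. For the lower bound, the 5 vertices {1, 5, 6, 7, 9} are pairwise adjacent, and any tree decomposition puts a clique entirely inside one bag — forcing width ≥ 4. Hence tw(G) = 4 exactly.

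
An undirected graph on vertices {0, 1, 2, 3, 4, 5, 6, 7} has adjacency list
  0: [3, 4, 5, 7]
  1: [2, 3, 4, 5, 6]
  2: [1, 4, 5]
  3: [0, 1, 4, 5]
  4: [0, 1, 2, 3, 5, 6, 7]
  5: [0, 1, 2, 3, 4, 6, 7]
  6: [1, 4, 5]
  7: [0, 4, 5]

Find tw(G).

3

A width-3 tree decomposition is:
Bags: B1 = {0, 3, 4, 5}  B2 = {0, 4, 5, 7}  B3 = {1, 3, 4, 5}  B4 = {1, 4, 5, 6}  B5 = {1, 2, 4, 5}
Tree: B1–B2, B1–B3, B3–B4, B4–B5
The largest bag has 4 vertices, giving width 3; this decomposition certifies tw(G) ≤ 3. For the lower bound, the 4 vertices {0, 3, 4, 5} are pairwise adjacent, and any tree decomposition puts a clique entirely inside one bag — forcing width ≥ 3. The upper and lower bounds meet at 3, so that is the treewidth.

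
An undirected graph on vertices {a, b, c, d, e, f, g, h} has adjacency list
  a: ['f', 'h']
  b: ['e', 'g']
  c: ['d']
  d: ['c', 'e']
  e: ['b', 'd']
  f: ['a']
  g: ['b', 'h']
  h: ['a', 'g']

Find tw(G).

1

A width-1 tree decomposition is:
Bags: B1 = {c, d}  B2 = {d, e}  B3 = {b, e}  B4 = {b, g}  B5 = {g, h}  B6 = {a, h}  B7 = {a, f}
Tree: B1–B2, B2–B3, B3–B4, B4–B5, B5–B6, B6–B7
Every bag has size at most 2, so the width is 2 − 1 = 1 and tw(G) ≤ 1. Any graph with an edge has treewidth ≥ 1, and G has the edge c–d. The upper and lower bounds meet at 1, so that is the treewidth.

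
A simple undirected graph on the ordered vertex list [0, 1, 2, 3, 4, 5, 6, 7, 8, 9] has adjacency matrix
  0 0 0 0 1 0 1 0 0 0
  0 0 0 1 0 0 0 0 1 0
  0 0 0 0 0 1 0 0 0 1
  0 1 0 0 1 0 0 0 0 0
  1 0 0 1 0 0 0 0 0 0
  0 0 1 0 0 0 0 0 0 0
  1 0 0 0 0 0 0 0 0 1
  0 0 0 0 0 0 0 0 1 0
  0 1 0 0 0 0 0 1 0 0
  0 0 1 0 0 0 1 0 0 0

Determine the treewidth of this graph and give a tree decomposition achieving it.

The largest bag has 2 vertices, giving width 1; this decomposition certifies tw(G) ≤ 1. Any graph with an edge has treewidth ≥ 1, and G has the edge 7–8. Combining the bounds, tw(G) = 1.

Treewidth 1.
One optimal decomposition is:
Bags: B1 = {7, 8}  B2 = {1, 8}  B3 = {1, 3}  B4 = {3, 4}  B5 = {0, 4}  B6 = {0, 6}  B7 = {6, 9}  B8 = {2, 9}  B9 = {2, 5}
Tree: B1–B2, B2–B3, B3–B4, B4–B5, B5–B6, B6–B7, B7–B8, B8–B9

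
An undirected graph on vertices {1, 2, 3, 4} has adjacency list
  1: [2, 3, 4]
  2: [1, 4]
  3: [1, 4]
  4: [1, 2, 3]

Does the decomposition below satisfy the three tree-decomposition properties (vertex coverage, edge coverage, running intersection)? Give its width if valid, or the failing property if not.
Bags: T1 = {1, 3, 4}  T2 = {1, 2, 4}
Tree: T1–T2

Vertex coverage: the bags together contain {1, 2, 3, 4}, the full vertex set. Edge coverage: each edge of G has both endpoints in at least one bag. Running intersection: for every vertex, the bags containing it form a connected subtree. All three properties hold, so this is a valid tree decomposition of width max|bag| − 1 = 2, and hence tw(G) ≤ 2.

Yes; width 2.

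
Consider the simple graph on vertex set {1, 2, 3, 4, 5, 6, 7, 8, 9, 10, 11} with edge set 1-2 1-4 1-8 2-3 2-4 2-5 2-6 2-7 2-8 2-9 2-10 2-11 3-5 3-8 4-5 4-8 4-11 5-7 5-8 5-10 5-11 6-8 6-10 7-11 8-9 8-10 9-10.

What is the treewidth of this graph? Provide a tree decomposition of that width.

Each bag holds 4 vertices, so the decomposition has width 3, which upper-bounds the treewidth. For the lower bound, the 4 vertices {1, 2, 4, 8} are pairwise adjacent, and any tree decomposition puts a clique entirely inside one bag — forcing width ≥ 3. Therefore the treewidth is 3.

Treewidth 3.
One optimal decomposition is:
Bags: B1 = {1, 2, 4, 8}  B2 = {2, 4, 5, 8}  B3 = {2, 4, 5, 11}  B4 = {2, 5, 8, 10}  B5 = {2, 5, 7, 11}  B6 = {2, 8, 9, 10}  B7 = {2, 6, 8, 10}  B8 = {2, 3, 5, 8}
Tree: B1–B2, B2–B3, B2–B4, B3–B5, B4–B6, B4–B7, B4–B8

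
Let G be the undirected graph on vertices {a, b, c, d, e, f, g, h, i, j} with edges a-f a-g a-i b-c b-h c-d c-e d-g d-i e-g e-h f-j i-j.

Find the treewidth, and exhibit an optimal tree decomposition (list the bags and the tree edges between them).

Treewidth 2.
One such decomposition:
Bags: B1 = {b, e, h}  B2 = {b, c, e}  B3 = {c, e, g}  B4 = {c, d, g}  B5 = {a, d, g}  B6 = {a, d, i}  B7 = {a, f, i}  B8 = {f, i, j}
Tree: B1–B2, B2–B3, B3–B4, B4–B5, B5–B6, B6–B7, B7–B8

Every bag has size at most 3, so the width is 3 − 1 = 2 and tw(G) ≤ 2. The edges h–b–c–e–h form a cycle, so G is not a tree and its treewidth is at least 2. Hence tw(G) = 2 exactly.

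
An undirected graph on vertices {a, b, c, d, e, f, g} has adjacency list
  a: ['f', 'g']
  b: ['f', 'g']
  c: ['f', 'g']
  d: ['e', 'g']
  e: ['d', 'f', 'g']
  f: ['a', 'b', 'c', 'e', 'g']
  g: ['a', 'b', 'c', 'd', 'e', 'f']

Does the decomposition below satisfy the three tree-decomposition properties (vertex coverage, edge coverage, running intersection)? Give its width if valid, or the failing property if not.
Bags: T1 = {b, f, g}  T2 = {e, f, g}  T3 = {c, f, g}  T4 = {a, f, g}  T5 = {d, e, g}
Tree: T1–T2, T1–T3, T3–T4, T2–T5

Yes; width 2.

Every vertex of G appears in some bag (union = {a, b, c, d, e, f, g}); every edge is covered by a bag; and for each vertex v the set of bags containing v is connected in the bag tree. The decomposition is therefore valid. The largest bag has 3 vertices, so the width is 2.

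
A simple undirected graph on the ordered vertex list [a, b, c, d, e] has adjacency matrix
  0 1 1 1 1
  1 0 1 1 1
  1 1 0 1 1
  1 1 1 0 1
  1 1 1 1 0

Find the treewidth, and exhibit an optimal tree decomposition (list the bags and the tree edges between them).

With just one bag of size 5, the width is 5 − 1 = 4, so tw(G) ≤ 4. For the lower bound, the 5 vertices {a, b, c, d, e} are pairwise adjacent, and any tree decomposition puts a clique entirely inside one bag — forcing width ≥ 4. The upper and lower bounds meet at 4, so that is the treewidth.

Treewidth 4.
Bags: B1 = {a, b, c, d, e}
Tree: (single bag)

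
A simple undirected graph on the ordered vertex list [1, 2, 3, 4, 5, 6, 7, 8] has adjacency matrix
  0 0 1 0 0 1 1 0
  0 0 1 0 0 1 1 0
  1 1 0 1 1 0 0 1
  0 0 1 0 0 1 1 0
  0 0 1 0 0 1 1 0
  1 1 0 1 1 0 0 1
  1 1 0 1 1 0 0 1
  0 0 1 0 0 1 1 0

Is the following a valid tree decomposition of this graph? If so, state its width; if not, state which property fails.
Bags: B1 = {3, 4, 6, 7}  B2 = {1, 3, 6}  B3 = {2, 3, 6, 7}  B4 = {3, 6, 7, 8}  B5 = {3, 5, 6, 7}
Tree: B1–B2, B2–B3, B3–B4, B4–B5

No — edge (7,1) lies in no bag.

A tree decomposition must satisfy three properties: every vertex lies in some bag; for every edge, both endpoints lie together in some bag; and for every vertex, the bags containing it form a connected subtree. Here edge (7,1) lies in no bag, so the decomposition is invalid.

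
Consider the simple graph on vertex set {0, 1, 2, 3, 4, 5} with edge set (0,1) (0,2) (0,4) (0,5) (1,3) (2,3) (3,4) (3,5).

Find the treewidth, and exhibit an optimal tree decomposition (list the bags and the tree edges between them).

The largest bag has 3 vertices, giving width 2; this decomposition certifies tw(G) ≤ 2. Since 4–3–1–0–4 is a cycle in G, G is not acyclic. Forests are exactly the graphs of treewidth ≤ 1, so tw(G) ≥ 2. Hence tw(G) = 2 exactly.

Treewidth 2.
One optimal decomposition is:
Bags: B1 = {0, 3, 4}  B2 = {0, 1, 3}  B3 = {0, 2, 3}  B4 = {0, 3, 5}
Tree: B1–B2, B2–B3, B3–B4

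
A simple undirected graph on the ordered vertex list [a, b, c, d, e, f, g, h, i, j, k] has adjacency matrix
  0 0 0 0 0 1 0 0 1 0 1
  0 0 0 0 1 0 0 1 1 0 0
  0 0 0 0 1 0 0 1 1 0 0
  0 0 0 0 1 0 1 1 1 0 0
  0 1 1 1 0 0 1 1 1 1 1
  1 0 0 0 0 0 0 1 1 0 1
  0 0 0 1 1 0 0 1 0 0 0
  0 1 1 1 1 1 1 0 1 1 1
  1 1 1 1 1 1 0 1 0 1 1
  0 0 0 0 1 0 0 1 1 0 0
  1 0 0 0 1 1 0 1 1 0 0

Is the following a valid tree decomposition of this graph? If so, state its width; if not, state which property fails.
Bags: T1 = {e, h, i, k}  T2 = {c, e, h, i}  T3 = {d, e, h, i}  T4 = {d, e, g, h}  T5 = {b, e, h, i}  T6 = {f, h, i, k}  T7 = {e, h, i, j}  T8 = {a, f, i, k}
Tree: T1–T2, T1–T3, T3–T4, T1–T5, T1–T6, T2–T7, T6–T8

Yes; width 3.

Checking the three conditions: (i) the bags cover all of {a, b, c, d, e, f, g, h, i, j, k}; (ii) for each edge, some bag contains both endpoints; (iii) the bags containing any fixed vertex form a subtree. All hold, so the decomposition is valid with width 4 − 1 = 3.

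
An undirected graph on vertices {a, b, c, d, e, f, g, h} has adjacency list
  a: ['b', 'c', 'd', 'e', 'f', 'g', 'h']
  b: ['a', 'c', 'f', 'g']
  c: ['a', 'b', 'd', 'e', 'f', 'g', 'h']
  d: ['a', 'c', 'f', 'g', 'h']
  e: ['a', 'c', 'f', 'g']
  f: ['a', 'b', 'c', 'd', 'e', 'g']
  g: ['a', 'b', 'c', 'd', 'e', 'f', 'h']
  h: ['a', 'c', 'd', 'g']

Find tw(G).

4

A width-4 tree decomposition is:
Bags: B1 = {a, b, c, f, g}  B2 = {a, c, e, f, g}  B3 = {a, c, d, f, g}  B4 = {a, c, d, g, h}
Tree: B1–B2, B2–B3, B3–B4
The largest bag has 5 vertices, giving width 4; this decomposition certifies tw(G) ≤ 4. On the other hand G contains the 5-clique {a, c, d, g, h}. A clique must lie in a single bag of any decomposition, so no decomposition can have width below 4. The upper and lower bounds meet at 4, so that is the treewidth.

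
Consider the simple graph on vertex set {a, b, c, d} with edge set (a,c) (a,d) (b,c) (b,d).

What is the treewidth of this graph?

A width-2 tree decomposition is:
Bags: B1 = {a, b, d}  B2 = {a, b, c}
Tree: B1–B2
Every bag has size at most 3, so the width is 3 − 1 = 2 and tw(G) ≤ 2. For the lower bound, G contains the cycle a–d–b–c–a, so G is not a forest; only forests have treewidth ≤ 1, hence tw(G) ≥ 2. Combining the bounds, tw(G) = 2.

2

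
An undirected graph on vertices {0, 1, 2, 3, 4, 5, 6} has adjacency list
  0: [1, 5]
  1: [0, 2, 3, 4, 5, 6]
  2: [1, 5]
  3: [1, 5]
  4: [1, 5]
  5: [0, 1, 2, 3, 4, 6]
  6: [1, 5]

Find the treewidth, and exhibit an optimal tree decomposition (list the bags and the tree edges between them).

Each bag holds 3 vertices, so the decomposition has width 2, which upper-bounds the treewidth. For the lower bound, the 3 vertices {0, 1, 5} are pairwise adjacent, and any tree decomposition puts a clique entirely inside one bag — forcing width ≥ 2. Hence tw(G) = 2 exactly.

Treewidth 2.
One such decomposition:
Bags: B1 = {1, 3, 5}  B2 = {1, 5, 6}  B3 = {0, 1, 5}  B4 = {1, 2, 5}  B5 = {1, 4, 5}
Tree: B1–B2, B1–B3, B2–B4, B2–B5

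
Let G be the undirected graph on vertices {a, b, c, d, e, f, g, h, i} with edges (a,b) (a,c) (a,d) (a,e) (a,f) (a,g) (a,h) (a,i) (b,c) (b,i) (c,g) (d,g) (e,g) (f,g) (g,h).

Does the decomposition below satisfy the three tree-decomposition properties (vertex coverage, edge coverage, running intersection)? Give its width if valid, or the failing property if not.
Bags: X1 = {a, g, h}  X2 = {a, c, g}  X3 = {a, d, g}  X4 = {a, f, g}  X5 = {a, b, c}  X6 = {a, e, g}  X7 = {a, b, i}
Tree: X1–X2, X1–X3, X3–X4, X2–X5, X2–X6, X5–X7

Checking the three conditions: (i) the bags cover all of {a, b, c, d, e, f, g, h, i}; (ii) for each edge, some bag contains both endpoints; (iii) the bags containing any fixed vertex form a subtree. All hold, so the decomposition is valid with width 3 − 1 = 2.

Yes; width 2.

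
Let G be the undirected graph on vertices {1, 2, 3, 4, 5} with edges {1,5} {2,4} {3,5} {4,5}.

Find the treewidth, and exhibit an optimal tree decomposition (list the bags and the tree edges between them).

Treewidth 1.
Bags: B1 = {1, 5}  B2 = {3, 5}  B3 = {4, 5}  B4 = {2, 4}
Tree: B1–B2, B2–B3, B3–B4

The largest bag has 2 vertices, giving width 1; this decomposition certifies tw(G) ≤ 1. G has an edge, so its treewidth is at least 1. Therefore the treewidth is 1.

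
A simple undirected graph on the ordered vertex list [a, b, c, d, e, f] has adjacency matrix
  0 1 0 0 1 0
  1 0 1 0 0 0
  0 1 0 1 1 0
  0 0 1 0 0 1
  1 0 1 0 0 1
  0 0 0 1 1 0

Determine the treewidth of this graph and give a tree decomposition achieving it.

The largest bag has 3 vertices, giving width 2; this decomposition certifies tw(G) ≤ 2. Since b–a–e–c–b is a cycle in G, G is not acyclic. Forests are exactly the graphs of treewidth ≤ 1, so tw(G) ≥ 2. Combining the bounds, tw(G) = 2.

Treewidth 2.
Bags: B1 = {a, b, c}  B2 = {a, c, e}  B3 = {c, d, e}  B4 = {d, e, f}
Tree: B1–B2, B2–B3, B3–B4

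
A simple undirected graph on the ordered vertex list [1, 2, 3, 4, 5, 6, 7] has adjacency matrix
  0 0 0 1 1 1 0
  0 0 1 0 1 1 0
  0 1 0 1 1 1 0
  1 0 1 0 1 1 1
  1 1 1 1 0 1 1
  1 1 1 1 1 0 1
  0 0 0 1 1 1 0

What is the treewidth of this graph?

3

A width-3 tree decomposition is:
Bags: B1 = {3, 4, 5, 6}  B2 = {1, 4, 5, 6}  B3 = {4, 5, 6, 7}  B4 = {2, 3, 5, 6}
Tree: B1–B2, B2–B3, B1–B4
The largest bag has 4 vertices, giving width 3; this decomposition certifies tw(G) ≤ 3. On the other hand G contains the 4-clique {2, 3, 5, 6}. A clique must lie in a single bag of any decomposition, so no decomposition can have width below 3. Hence tw(G) = 3 exactly.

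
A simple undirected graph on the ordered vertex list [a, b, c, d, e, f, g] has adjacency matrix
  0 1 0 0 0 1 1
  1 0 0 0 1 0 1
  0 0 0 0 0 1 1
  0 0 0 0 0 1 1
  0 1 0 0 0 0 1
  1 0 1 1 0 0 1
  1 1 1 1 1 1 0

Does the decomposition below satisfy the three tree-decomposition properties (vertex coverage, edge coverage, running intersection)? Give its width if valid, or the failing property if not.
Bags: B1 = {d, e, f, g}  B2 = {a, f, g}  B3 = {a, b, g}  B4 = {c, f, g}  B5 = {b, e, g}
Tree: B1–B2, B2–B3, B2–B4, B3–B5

No — bags containing vertex e are not connected in the tree.

A tree decomposition must satisfy three properties: every vertex lies in some bag; for every edge, both endpoints lie together in some bag; and for every vertex, the bags containing it form a connected subtree. Here bags containing vertex e are not connected in the tree, so the decomposition is invalid.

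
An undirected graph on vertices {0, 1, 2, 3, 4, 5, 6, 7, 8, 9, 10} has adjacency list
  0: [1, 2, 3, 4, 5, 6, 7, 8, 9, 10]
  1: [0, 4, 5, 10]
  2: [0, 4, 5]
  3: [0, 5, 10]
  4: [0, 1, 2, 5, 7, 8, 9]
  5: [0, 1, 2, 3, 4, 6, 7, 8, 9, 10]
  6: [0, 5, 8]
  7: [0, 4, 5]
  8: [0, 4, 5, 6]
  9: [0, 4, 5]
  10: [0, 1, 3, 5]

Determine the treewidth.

3

A width-3 tree decomposition is:
Bags: B1 = {0, 4, 5, 9}  B2 = {0, 1, 4, 5}  B3 = {0, 2, 4, 5}  B4 = {0, 1, 5, 10}  B5 = {0, 4, 5, 7}  B6 = {0, 4, 5, 8}  B7 = {0, 3, 5, 10}  B8 = {0, 5, 6, 8}
Tree: B1–B2, B2–B3, B2–B4, B2–B5, B1–B6, B4–B7, B6–B8
The largest bag has 4 vertices, giving width 3; this decomposition certifies tw(G) ≤ 3. Conversely, {0, 1, 5, 10} is a clique of size 4, and the vertices of any clique must share a bag in every tree decomposition; so some bag has ≥ 4 vertices and tw(G) ≥ 3. Combining the bounds, tw(G) = 3.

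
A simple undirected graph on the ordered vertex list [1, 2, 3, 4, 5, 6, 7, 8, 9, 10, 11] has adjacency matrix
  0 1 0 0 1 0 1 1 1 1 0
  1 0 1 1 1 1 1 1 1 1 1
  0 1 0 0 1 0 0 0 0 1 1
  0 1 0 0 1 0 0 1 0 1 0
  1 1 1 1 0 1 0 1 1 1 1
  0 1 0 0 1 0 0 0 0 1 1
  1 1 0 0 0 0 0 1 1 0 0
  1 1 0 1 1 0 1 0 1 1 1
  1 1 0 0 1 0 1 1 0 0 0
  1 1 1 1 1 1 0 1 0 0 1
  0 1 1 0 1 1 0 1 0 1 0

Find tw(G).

A width-4 tree decomposition is:
Bags: B1 = {2, 5, 8, 10, 11}  B2 = {1, 2, 5, 8, 10}  B3 = {1, 2, 5, 8, 9}  B4 = {2, 5, 6, 10, 11}  B5 = {2, 3, 5, 10, 11}  B6 = {2, 4, 5, 8, 10}  B7 = {1, 2, 7, 8, 9}
Tree: B1–B2, B2–B3, B1–B4, B4–B5, B2–B6, B3–B7
Each bag holds 5 vertices, so the decomposition has width 4, which upper-bounds the treewidth. For the lower bound, the 5 vertices {1, 2, 5, 8, 9} are pairwise adjacent, and any tree decomposition puts a clique entirely inside one bag — forcing width ≥ 4. Hence tw(G) = 4 exactly.

4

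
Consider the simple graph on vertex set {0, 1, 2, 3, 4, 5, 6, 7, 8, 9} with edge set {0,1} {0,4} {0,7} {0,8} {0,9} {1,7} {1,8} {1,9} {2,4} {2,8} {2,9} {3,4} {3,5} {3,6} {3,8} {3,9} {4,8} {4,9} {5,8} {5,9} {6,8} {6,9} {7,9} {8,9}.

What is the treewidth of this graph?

A width-3 tree decomposition is:
Bags: B1 = {3, 5, 8, 9}  B2 = {3, 4, 8, 9}  B3 = {0, 4, 8, 9}  B4 = {3, 6, 8, 9}  B5 = {2, 4, 8, 9}  B6 = {0, 1, 8, 9}  B7 = {0, 1, 7, 9}
Tree: B1–B2, B2–B3, B1–B4, B2–B5, B3–B6, B6–B7
Every bag has size at most 4, so the width is 4 − 1 = 3 and tw(G) ≤ 3. For the lower bound, the 4 vertices {0, 1, 8, 9} are pairwise adjacent, and any tree decomposition puts a clique entirely inside one bag — forcing width ≥ 3. Combining the bounds, tw(G) = 3.

3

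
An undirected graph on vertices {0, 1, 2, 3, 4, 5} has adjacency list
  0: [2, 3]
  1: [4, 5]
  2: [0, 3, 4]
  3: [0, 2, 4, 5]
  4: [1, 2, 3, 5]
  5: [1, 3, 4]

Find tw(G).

2

A width-2 tree decomposition is:
Bags: B1 = {2, 3, 4}  B2 = {3, 4, 5}  B3 = {1, 4, 5}  B4 = {0, 2, 3}
Tree: B1–B2, B2–B3, B1–B4
Every bag has size at most 3, so the width is 3 − 1 = 2 and tw(G) ≤ 2. For the lower bound, the 3 vertices {1, 4, 5} are pairwise adjacent, and any tree decomposition puts a clique entirely inside one bag — forcing width ≥ 2. Therefore the treewidth is 2.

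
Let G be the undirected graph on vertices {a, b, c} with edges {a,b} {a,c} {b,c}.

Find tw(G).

A width-2 tree decomposition is:
Bags: B1 = {a, b, c}
Tree: (single bag)
With just one bag of size 3, the width is 3 − 1 = 2, so tw(G) ≤ 2. Conversely, {a, b, c} is a clique of size 3, and the vertices of any clique must share a bag in every tree decomposition; so some bag has ≥ 3 vertices and tw(G) ≥ 2. Therefore the treewidth is 2.

2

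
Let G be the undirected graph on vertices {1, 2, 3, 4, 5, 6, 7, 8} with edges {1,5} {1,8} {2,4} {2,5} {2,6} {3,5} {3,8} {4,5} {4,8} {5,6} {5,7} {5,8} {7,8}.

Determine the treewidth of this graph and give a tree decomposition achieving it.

Treewidth 2.
One such decomposition:
Bags: B1 = {5, 7, 8}  B2 = {4, 5, 8}  B3 = {1, 5, 8}  B4 = {3, 5, 8}  B5 = {2, 4, 5}  B6 = {2, 5, 6}
Tree: B1–B2, B1–B3, B2–B4, B2–B5, B5–B6

Every bag has size at most 3, so the width is 3 − 1 = 2 and tw(G) ≤ 2. Conversely, {1, 5, 8} is a clique of size 3, and the vertices of any clique must share a bag in every tree decomposition; so some bag has ≥ 3 vertices and tw(G) ≥ 2. The upper and lower bounds meet at 2, so that is the treewidth.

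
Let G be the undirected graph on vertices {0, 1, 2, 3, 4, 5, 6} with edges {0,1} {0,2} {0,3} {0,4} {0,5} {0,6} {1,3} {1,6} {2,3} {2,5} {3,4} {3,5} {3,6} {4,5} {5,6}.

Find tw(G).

3

A width-3 tree decomposition is:
Bags: B1 = {0, 2, 3, 5}  B2 = {0, 3, 5, 6}  B3 = {0, 1, 3, 6}  B4 = {0, 3, 4, 5}
Tree: B1–B2, B2–B3, B1–B4
The largest bag has 4 vertices, giving width 3; this decomposition certifies tw(G) ≤ 3. On the other hand G contains the 4-clique {0, 1, 3, 6}. A clique must lie in a single bag of any decomposition, so no decomposition can have width below 3. Therefore the treewidth is 3.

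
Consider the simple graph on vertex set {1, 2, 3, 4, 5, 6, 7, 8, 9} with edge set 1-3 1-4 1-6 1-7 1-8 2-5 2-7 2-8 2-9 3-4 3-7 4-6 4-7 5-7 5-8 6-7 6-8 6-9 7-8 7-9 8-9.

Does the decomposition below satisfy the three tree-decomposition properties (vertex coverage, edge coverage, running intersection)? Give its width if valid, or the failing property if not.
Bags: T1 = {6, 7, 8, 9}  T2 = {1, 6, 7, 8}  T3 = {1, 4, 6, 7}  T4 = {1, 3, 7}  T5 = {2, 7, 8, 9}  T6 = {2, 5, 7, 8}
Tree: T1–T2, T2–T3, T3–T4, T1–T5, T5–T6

A tree decomposition must satisfy three properties: every vertex lies in some bag; for every edge, both endpoints lie together in some bag; and for every vertex, the bags containing it form a connected subtree. Here edge (4,3) lies in no bag, so the decomposition is invalid.

No — edge (4,3) lies in no bag.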